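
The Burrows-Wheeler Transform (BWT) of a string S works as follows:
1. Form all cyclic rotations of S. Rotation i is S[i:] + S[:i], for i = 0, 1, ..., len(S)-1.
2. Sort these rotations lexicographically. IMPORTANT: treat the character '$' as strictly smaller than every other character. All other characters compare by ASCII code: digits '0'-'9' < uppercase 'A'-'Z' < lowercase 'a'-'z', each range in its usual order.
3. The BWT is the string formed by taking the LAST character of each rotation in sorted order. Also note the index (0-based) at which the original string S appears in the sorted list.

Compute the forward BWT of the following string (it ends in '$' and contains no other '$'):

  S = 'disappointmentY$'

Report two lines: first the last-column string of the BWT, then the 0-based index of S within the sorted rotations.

All 16 rotations (rotation i = S[i:]+S[:i]):
  rot[0] = disappointmentY$
  rot[1] = isappointmentY$d
  rot[2] = sappointmentY$di
  rot[3] = appointmentY$dis
  rot[4] = ppointmentY$disa
  rot[5] = pointmentY$disap
  rot[6] = ointmentY$disapp
  rot[7] = intmentY$disappo
  rot[8] = ntmentY$disappoi
  rot[9] = tmentY$disappoin
  rot[10] = mentY$disappoint
  rot[11] = entY$disappointm
  rot[12] = ntY$disappointme
  rot[13] = tY$disappointmen
  rot[14] = Y$disappointment
  rot[15] = $disappointmentY
Sorted (with $ < everything):
  sorted[0] = $disappointmentY  (last char: 'Y')
  sorted[1] = Y$disappointment  (last char: 't')
  sorted[2] = appointmentY$dis  (last char: 's')
  sorted[3] = disappointmentY$  (last char: '$')
  sorted[4] = entY$disappointm  (last char: 'm')
  sorted[5] = intmentY$disappo  (last char: 'o')
  sorted[6] = isappointmentY$d  (last char: 'd')
  sorted[7] = mentY$disappoint  (last char: 't')
  sorted[8] = ntY$disappointme  (last char: 'e')
  sorted[9] = ntmentY$disappoi  (last char: 'i')
  sorted[10] = ointmentY$disapp  (last char: 'p')
  sorted[11] = pointmentY$disap  (last char: 'p')
  sorted[12] = ppointmentY$disa  (last char: 'a')
  sorted[13] = sappointmentY$di  (last char: 'i')
  sorted[14] = tY$disappointmen  (last char: 'n')
  sorted[15] = tmentY$disappoin  (last char: 'n')
Last column: Yts$modteippainn
Original string S is at sorted index 3

Answer: Yts$modteippainn
3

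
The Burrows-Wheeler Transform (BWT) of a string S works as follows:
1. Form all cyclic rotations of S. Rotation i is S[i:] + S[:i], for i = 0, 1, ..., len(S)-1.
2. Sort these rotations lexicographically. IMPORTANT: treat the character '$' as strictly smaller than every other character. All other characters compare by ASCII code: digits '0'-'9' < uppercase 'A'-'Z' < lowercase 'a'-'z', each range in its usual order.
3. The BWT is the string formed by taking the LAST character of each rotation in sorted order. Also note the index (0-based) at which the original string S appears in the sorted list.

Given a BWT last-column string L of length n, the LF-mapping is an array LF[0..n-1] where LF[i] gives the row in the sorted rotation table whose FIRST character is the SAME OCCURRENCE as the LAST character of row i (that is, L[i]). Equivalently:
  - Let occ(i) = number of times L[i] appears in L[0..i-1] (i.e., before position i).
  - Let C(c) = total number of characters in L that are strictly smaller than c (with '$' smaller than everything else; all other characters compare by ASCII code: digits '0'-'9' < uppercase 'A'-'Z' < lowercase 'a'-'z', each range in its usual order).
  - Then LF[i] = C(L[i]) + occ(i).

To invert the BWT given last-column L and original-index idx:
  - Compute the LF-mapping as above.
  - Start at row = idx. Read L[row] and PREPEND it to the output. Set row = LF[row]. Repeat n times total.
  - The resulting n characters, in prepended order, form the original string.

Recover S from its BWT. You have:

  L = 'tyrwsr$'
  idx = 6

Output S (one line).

Answer: yrrwst$

Derivation:
LF mapping: 4 6 1 5 3 2 0
Walk LF starting at row 6, prepending L[row]:
  step 1: row=6, L[6]='$', prepend. Next row=LF[6]=0
  step 2: row=0, L[0]='t', prepend. Next row=LF[0]=4
  step 3: row=4, L[4]='s', prepend. Next row=LF[4]=3
  step 4: row=3, L[3]='w', prepend. Next row=LF[3]=5
  step 5: row=5, L[5]='r', prepend. Next row=LF[5]=2
  step 6: row=2, L[2]='r', prepend. Next row=LF[2]=1
  step 7: row=1, L[1]='y', prepend. Next row=LF[1]=6
Reversed output: yrrwst$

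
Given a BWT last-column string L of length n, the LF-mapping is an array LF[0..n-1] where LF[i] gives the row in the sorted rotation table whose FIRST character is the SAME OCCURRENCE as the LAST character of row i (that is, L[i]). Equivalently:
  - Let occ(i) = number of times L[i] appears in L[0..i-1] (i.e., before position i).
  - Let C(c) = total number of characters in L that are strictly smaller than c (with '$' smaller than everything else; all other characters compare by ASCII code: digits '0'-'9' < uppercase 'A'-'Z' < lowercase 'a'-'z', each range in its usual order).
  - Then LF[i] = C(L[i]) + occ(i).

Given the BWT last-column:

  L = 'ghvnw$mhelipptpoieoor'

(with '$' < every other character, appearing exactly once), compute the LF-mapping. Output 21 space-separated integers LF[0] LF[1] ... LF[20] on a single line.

Answer: 3 4 19 10 20 0 9 5 1 8 6 14 15 18 16 11 7 2 12 13 17

Derivation:
Char counts: '$':1, 'e':2, 'g':1, 'h':2, 'i':2, 'l':1, 'm':1, 'n':1, 'o':3, 'p':3, 'r':1, 't':1, 'v':1, 'w':1
C (first-col start): C('$')=0, C('e')=1, C('g')=3, C('h')=4, C('i')=6, C('l')=8, C('m')=9, C('n')=10, C('o')=11, C('p')=14, C('r')=17, C('t')=18, C('v')=19, C('w')=20
L[0]='g': occ=0, LF[0]=C('g')+0=3+0=3
L[1]='h': occ=0, LF[1]=C('h')+0=4+0=4
L[2]='v': occ=0, LF[2]=C('v')+0=19+0=19
L[3]='n': occ=0, LF[3]=C('n')+0=10+0=10
L[4]='w': occ=0, LF[4]=C('w')+0=20+0=20
L[5]='$': occ=0, LF[5]=C('$')+0=0+0=0
L[6]='m': occ=0, LF[6]=C('m')+0=9+0=9
L[7]='h': occ=1, LF[7]=C('h')+1=4+1=5
L[8]='e': occ=0, LF[8]=C('e')+0=1+0=1
L[9]='l': occ=0, LF[9]=C('l')+0=8+0=8
L[10]='i': occ=0, LF[10]=C('i')+0=6+0=6
L[11]='p': occ=0, LF[11]=C('p')+0=14+0=14
L[12]='p': occ=1, LF[12]=C('p')+1=14+1=15
L[13]='t': occ=0, LF[13]=C('t')+0=18+0=18
L[14]='p': occ=2, LF[14]=C('p')+2=14+2=16
L[15]='o': occ=0, LF[15]=C('o')+0=11+0=11
L[16]='i': occ=1, LF[16]=C('i')+1=6+1=7
L[17]='e': occ=1, LF[17]=C('e')+1=1+1=2
L[18]='o': occ=1, LF[18]=C('o')+1=11+1=12
L[19]='o': occ=2, LF[19]=C('o')+2=11+2=13
L[20]='r': occ=0, LF[20]=C('r')+0=17+0=17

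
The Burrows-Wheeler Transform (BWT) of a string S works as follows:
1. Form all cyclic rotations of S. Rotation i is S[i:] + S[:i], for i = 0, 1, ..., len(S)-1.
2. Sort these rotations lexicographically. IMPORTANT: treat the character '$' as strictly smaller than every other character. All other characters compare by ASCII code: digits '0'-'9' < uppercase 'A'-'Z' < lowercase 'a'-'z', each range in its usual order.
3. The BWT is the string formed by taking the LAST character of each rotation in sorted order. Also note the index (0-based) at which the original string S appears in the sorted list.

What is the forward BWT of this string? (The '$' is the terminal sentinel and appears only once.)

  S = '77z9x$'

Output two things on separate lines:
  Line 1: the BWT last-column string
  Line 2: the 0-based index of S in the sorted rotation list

All 6 rotations (rotation i = S[i:]+S[:i]):
  rot[0] = 77z9x$
  rot[1] = 7z9x$7
  rot[2] = z9x$77
  rot[3] = 9x$77z
  rot[4] = x$77z9
  rot[5] = $77z9x
Sorted (with $ < everything):
  sorted[0] = $77z9x  (last char: 'x')
  sorted[1] = 77z9x$  (last char: '$')
  sorted[2] = 7z9x$7  (last char: '7')
  sorted[3] = 9x$77z  (last char: 'z')
  sorted[4] = x$77z9  (last char: '9')
  sorted[5] = z9x$77  (last char: '7')
Last column: x$7z97
Original string S is at sorted index 1

Answer: x$7z97
1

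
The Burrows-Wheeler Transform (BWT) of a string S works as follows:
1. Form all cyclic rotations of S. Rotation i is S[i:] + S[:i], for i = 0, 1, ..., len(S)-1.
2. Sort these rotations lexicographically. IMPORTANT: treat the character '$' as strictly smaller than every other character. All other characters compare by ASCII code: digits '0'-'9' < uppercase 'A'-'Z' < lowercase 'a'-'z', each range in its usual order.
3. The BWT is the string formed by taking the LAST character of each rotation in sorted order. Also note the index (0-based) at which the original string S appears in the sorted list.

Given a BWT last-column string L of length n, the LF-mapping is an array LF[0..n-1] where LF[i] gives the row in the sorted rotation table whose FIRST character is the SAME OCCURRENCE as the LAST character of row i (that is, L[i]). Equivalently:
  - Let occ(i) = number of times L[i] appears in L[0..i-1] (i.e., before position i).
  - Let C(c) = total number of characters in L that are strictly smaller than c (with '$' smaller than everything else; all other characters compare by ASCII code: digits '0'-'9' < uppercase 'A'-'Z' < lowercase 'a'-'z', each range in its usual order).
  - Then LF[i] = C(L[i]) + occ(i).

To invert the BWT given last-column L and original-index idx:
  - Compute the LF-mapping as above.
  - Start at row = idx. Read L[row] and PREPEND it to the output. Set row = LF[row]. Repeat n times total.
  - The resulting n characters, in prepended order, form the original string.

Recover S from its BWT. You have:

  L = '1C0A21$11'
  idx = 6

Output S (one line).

LF mapping: 2 8 1 7 6 3 0 4 5
Walk LF starting at row 6, prepending L[row]:
  step 1: row=6, L[6]='$', prepend. Next row=LF[6]=0
  step 2: row=0, L[0]='1', prepend. Next row=LF[0]=2
  step 3: row=2, L[2]='0', prepend. Next row=LF[2]=1
  step 4: row=1, L[1]='C', prepend. Next row=LF[1]=8
  step 5: row=8, L[8]='1', prepend. Next row=LF[8]=5
  step 6: row=5, L[5]='1', prepend. Next row=LF[5]=3
  step 7: row=3, L[3]='A', prepend. Next row=LF[3]=7
  step 8: row=7, L[7]='1', prepend. Next row=LF[7]=4
  step 9: row=4, L[4]='2', prepend. Next row=LF[4]=6
Reversed output: 21A11C01$

Answer: 21A11C01$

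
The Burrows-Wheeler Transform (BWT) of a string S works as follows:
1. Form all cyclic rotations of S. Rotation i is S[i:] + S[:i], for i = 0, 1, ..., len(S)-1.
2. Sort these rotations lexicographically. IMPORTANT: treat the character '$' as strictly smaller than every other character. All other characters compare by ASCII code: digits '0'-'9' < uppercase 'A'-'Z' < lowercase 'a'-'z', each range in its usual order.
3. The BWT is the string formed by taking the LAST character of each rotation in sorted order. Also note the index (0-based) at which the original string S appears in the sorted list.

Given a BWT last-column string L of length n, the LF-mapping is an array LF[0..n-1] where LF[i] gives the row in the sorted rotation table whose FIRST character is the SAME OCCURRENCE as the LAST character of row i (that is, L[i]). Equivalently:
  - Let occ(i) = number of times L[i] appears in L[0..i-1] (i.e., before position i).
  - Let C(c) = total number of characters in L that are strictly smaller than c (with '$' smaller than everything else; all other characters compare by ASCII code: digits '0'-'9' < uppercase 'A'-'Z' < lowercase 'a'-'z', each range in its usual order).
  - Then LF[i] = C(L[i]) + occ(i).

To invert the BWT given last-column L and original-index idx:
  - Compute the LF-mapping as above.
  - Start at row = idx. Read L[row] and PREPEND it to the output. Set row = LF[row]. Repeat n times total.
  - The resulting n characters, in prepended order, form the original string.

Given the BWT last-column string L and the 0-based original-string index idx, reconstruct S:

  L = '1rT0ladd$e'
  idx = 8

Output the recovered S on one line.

Answer: ladder0T1$

Derivation:
LF mapping: 2 9 3 1 8 4 5 6 0 7
Walk LF starting at row 8, prepending L[row]:
  step 1: row=8, L[8]='$', prepend. Next row=LF[8]=0
  step 2: row=0, L[0]='1', prepend. Next row=LF[0]=2
  step 3: row=2, L[2]='T', prepend. Next row=LF[2]=3
  step 4: row=3, L[3]='0', prepend. Next row=LF[3]=1
  step 5: row=1, L[1]='r', prepend. Next row=LF[1]=9
  step 6: row=9, L[9]='e', prepend. Next row=LF[9]=7
  step 7: row=7, L[7]='d', prepend. Next row=LF[7]=6
  step 8: row=6, L[6]='d', prepend. Next row=LF[6]=5
  step 9: row=5, L[5]='a', prepend. Next row=LF[5]=4
  step 10: row=4, L[4]='l', prepend. Next row=LF[4]=8
Reversed output: ladder0T1$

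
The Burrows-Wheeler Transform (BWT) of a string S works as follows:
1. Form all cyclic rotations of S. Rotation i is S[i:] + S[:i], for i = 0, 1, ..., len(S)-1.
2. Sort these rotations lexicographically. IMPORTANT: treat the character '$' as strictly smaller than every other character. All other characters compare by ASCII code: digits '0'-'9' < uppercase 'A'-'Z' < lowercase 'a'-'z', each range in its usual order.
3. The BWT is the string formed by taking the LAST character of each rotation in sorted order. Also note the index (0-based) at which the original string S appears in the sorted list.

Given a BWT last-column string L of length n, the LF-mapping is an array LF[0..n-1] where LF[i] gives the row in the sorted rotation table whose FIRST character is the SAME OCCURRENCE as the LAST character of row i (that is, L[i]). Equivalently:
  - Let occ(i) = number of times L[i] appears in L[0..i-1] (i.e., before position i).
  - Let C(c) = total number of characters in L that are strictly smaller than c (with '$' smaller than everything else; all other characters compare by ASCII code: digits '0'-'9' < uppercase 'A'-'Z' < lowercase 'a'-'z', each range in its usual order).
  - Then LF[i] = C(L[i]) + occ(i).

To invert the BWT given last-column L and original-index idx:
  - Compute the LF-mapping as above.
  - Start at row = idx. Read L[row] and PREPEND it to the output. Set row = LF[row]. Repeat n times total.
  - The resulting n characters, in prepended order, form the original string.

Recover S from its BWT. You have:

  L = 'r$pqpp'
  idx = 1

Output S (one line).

LF mapping: 5 0 1 4 2 3
Walk LF starting at row 1, prepending L[row]:
  step 1: row=1, L[1]='$', prepend. Next row=LF[1]=0
  step 2: row=0, L[0]='r', prepend. Next row=LF[0]=5
  step 3: row=5, L[5]='p', prepend. Next row=LF[5]=3
  step 4: row=3, L[3]='q', prepend. Next row=LF[3]=4
  step 5: row=4, L[4]='p', prepend. Next row=LF[4]=2
  step 6: row=2, L[2]='p', prepend. Next row=LF[2]=1
Reversed output: ppqpr$

Answer: ppqpr$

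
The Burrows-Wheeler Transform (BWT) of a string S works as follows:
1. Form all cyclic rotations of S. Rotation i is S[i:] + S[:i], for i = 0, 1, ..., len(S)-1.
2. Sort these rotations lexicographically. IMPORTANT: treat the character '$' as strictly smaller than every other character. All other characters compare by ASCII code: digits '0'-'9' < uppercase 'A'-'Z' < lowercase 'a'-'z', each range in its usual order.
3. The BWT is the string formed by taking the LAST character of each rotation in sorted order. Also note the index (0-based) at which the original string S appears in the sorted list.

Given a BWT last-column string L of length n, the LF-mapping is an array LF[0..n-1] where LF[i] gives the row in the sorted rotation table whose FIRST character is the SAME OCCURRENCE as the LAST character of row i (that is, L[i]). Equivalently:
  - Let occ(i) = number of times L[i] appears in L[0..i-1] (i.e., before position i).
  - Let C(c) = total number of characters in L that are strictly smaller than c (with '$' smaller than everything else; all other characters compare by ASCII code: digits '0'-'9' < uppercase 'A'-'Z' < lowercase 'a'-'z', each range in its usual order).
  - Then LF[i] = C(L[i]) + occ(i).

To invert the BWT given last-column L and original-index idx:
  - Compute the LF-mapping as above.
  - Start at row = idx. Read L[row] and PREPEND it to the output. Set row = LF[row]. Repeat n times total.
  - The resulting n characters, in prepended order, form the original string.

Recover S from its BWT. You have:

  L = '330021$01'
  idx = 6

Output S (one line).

LF mapping: 7 8 1 2 6 4 0 3 5
Walk LF starting at row 6, prepending L[row]:
  step 1: row=6, L[6]='$', prepend. Next row=LF[6]=0
  step 2: row=0, L[0]='3', prepend. Next row=LF[0]=7
  step 3: row=7, L[7]='0', prepend. Next row=LF[7]=3
  step 4: row=3, L[3]='0', prepend. Next row=LF[3]=2
  step 5: row=2, L[2]='0', prepend. Next row=LF[2]=1
  step 6: row=1, L[1]='3', prepend. Next row=LF[1]=8
  step 7: row=8, L[8]='1', prepend. Next row=LF[8]=5
  step 8: row=5, L[5]='1', prepend. Next row=LF[5]=4
  step 9: row=4, L[4]='2', prepend. Next row=LF[4]=6
Reversed output: 21130003$

Answer: 21130003$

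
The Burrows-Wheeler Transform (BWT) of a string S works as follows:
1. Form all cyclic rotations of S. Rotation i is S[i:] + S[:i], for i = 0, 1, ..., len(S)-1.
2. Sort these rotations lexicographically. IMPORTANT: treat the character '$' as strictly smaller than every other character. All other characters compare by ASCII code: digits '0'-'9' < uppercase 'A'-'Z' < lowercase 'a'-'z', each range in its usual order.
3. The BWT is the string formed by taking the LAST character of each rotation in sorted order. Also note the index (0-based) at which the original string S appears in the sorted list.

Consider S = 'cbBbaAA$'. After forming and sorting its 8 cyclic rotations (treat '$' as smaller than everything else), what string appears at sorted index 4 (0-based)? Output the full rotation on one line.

Answer: aAA$cbBb

Derivation:
All 8 rotations (rotation i = S[i:]+S[:i]):
  rot[0] = cbBbaAA$
  rot[1] = bBbaAA$c
  rot[2] = BbaAA$cb
  rot[3] = baAA$cbB
  rot[4] = aAA$cbBb
  rot[5] = AA$cbBba
  rot[6] = A$cbBbaA
  rot[7] = $cbBbaAA
Sorted (with $ < everything):
  sorted[0] = $cbBbaAA
  sorted[1] = A$cbBbaA
  sorted[2] = AA$cbBba
  sorted[3] = BbaAA$cb
  sorted[4] = aAA$cbBb
  sorted[5] = bBbaAA$c
  sorted[6] = baAA$cbB
  sorted[7] = cbBbaAA$
sorted[4] = aAA$cbBb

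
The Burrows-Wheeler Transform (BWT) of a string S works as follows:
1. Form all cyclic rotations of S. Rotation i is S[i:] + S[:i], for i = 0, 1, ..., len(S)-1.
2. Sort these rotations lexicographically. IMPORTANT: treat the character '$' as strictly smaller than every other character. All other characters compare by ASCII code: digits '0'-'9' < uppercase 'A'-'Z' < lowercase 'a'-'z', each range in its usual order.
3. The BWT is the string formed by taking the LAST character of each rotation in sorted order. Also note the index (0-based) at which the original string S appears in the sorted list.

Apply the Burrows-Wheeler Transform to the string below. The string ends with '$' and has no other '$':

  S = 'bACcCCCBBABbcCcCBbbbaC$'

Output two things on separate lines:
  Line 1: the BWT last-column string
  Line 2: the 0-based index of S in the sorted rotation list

All 23 rotations (rotation i = S[i:]+S[:i]):
  rot[0] = bACcCCCBBABbcCcCBbbbaC$
  rot[1] = ACcCCCBBABbcCcCBbbbaC$b
  rot[2] = CcCCCBBABbcCcCBbbbaC$bA
  rot[3] = cCCCBBABbcCcCBbbbaC$bAC
  rot[4] = CCCBBABbcCcCBbbbaC$bACc
  rot[5] = CCBBABbcCcCBbbbaC$bACcC
  rot[6] = CBBABbcCcCBbbbaC$bACcCC
  rot[7] = BBABbcCcCBbbbaC$bACcCCC
  rot[8] = BABbcCcCBbbbaC$bACcCCCB
  rot[9] = ABbcCcCBbbbaC$bACcCCCBB
  rot[10] = BbcCcCBbbbaC$bACcCCCBBA
  rot[11] = bcCcCBbbbaC$bACcCCCBBAB
  rot[12] = cCcCBbbbaC$bACcCCCBBABb
  rot[13] = CcCBbbbaC$bACcCCCBBABbc
  rot[14] = cCBbbbaC$bACcCCCBBABbcC
  rot[15] = CBbbbaC$bACcCCCBBABbcCc
  rot[16] = BbbbaC$bACcCCCBBABbcCcC
  rot[17] = bbbaC$bACcCCCBBABbcCcCB
  rot[18] = bbaC$bACcCCCBBABbcCcCBb
  rot[19] = baC$bACcCCCBBABbcCcCBbb
  rot[20] = aC$bACcCCCBBABbcCcCBbbb
  rot[21] = C$bACcCCCBBABbcCcCBbbba
  rot[22] = $bACcCCCBBABbcCcCBbbbaC
Sorted (with $ < everything):
  sorted[0] = $bACcCCCBBABbcCcCBbbbaC  (last char: 'C')
  sorted[1] = ABbcCcCBbbbaC$bACcCCCBB  (last char: 'B')
  sorted[2] = ACcCCCBBABbcCcCBbbbaC$b  (last char: 'b')
  sorted[3] = BABbcCcCBbbbaC$bACcCCCB  (last char: 'B')
  sorted[4] = BBABbcCcCBbbbaC$bACcCCC  (last char: 'C')
  sorted[5] = BbbbaC$bACcCCCBBABbcCcC  (last char: 'C')
  sorted[6] = BbcCcCBbbbaC$bACcCCCBBA  (last char: 'A')
  sorted[7] = C$bACcCCCBBABbcCcCBbbba  (last char: 'a')
  sorted[8] = CBBABbcCcCBbbbaC$bACcCC  (last char: 'C')
  sorted[9] = CBbbbaC$bACcCCCBBABbcCc  (last char: 'c')
  sorted[10] = CCBBABbcCcCBbbbaC$bACcC  (last char: 'C')
  sorted[11] = CCCBBABbcCcCBbbbaC$bACc  (last char: 'c')
  sorted[12] = CcCBbbbaC$bACcCCCBBABbc  (last char: 'c')
  sorted[13] = CcCCCBBABbcCcCBbbbaC$bA  (last char: 'A')
  sorted[14] = aC$bACcCCCBBABbcCcCBbbb  (last char: 'b')
  sorted[15] = bACcCCCBBABbcCcCBbbbaC$  (last char: '$')
  sorted[16] = baC$bACcCCCBBABbcCcCBbb  (last char: 'b')
  sorted[17] = bbaC$bACcCCCBBABbcCcCBb  (last char: 'b')
  sorted[18] = bbbaC$bACcCCCBBABbcCcCB  (last char: 'B')
  sorted[19] = bcCcCBbbbaC$bACcCCCBBAB  (last char: 'B')
  sorted[20] = cCBbbbaC$bACcCCCBBABbcC  (last char: 'C')
  sorted[21] = cCCCBBABbcCcCBbbbaC$bAC  (last char: 'C')
  sorted[22] = cCcCBbbbaC$bACcCCCBBABb  (last char: 'b')
Last column: CBbBCCAaCcCccAb$bbBBCCb
Original string S is at sorted index 15

Answer: CBbBCCAaCcCccAb$bbBBCCb
15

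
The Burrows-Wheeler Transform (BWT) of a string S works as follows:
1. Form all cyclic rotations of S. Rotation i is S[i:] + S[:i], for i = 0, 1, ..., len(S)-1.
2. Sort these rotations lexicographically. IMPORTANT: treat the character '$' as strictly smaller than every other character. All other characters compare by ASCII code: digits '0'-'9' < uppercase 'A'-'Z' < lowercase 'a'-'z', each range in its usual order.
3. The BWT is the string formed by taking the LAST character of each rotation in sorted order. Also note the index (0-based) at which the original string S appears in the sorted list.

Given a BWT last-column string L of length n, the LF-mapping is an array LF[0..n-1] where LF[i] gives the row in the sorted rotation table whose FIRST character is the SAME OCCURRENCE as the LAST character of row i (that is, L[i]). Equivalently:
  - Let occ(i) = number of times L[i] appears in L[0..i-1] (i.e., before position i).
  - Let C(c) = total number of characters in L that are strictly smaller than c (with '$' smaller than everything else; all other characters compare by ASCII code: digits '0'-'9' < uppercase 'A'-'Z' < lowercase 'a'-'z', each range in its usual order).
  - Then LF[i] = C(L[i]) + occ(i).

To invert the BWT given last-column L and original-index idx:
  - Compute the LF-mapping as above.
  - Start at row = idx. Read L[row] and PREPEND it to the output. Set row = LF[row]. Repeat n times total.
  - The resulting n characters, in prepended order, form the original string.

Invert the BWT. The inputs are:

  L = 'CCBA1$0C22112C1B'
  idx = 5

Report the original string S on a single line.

Answer: 1C2A1B11BCC022C$

Derivation:
LF mapping: 12 13 10 9 2 0 1 14 6 7 3 4 8 15 5 11
Walk LF starting at row 5, prepending L[row]:
  step 1: row=5, L[5]='$', prepend. Next row=LF[5]=0
  step 2: row=0, L[0]='C', prepend. Next row=LF[0]=12
  step 3: row=12, L[12]='2', prepend. Next row=LF[12]=8
  step 4: row=8, L[8]='2', prepend. Next row=LF[8]=6
  step 5: row=6, L[6]='0', prepend. Next row=LF[6]=1
  step 6: row=1, L[1]='C', prepend. Next row=LF[1]=13
  step 7: row=13, L[13]='C', prepend. Next row=LF[13]=15
  step 8: row=15, L[15]='B', prepend. Next row=LF[15]=11
  step 9: row=11, L[11]='1', prepend. Next row=LF[11]=4
  step 10: row=4, L[4]='1', prepend. Next row=LF[4]=2
  step 11: row=2, L[2]='B', prepend. Next row=LF[2]=10
  step 12: row=10, L[10]='1', prepend. Next row=LF[10]=3
  step 13: row=3, L[3]='A', prepend. Next row=LF[3]=9
  step 14: row=9, L[9]='2', prepend. Next row=LF[9]=7
  step 15: row=7, L[7]='C', prepend. Next row=LF[7]=14
  step 16: row=14, L[14]='1', prepend. Next row=LF[14]=5
Reversed output: 1C2A1B11BCC022C$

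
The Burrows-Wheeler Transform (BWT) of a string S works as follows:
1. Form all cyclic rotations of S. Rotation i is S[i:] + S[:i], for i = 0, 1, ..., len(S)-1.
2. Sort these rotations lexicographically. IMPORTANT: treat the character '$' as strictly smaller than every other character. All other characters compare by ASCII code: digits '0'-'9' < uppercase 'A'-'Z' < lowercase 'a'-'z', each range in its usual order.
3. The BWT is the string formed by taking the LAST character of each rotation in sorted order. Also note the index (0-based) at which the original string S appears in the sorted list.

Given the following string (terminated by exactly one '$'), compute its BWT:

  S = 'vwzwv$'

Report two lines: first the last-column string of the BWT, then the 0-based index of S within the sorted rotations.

Answer: vw$zvw
2

Derivation:
All 6 rotations (rotation i = S[i:]+S[:i]):
  rot[0] = vwzwv$
  rot[1] = wzwv$v
  rot[2] = zwv$vw
  rot[3] = wv$vwz
  rot[4] = v$vwzw
  rot[5] = $vwzwv
Sorted (with $ < everything):
  sorted[0] = $vwzwv  (last char: 'v')
  sorted[1] = v$vwzw  (last char: 'w')
  sorted[2] = vwzwv$  (last char: '$')
  sorted[3] = wv$vwz  (last char: 'z')
  sorted[4] = wzwv$v  (last char: 'v')
  sorted[5] = zwv$vw  (last char: 'w')
Last column: vw$zvw
Original string S is at sorted index 2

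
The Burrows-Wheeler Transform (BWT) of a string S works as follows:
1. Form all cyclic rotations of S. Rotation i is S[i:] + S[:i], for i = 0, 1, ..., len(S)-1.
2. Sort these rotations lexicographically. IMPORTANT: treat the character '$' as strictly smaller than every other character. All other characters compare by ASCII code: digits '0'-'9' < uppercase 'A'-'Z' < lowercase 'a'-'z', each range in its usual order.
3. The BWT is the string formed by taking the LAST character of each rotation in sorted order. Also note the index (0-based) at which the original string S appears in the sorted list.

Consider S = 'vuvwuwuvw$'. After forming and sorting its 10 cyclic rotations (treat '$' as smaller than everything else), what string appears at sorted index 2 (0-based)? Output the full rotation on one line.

All 10 rotations (rotation i = S[i:]+S[:i]):
  rot[0] = vuvwuwuvw$
  rot[1] = uvwuwuvw$v
  rot[2] = vwuwuvw$vu
  rot[3] = wuwuvw$vuv
  rot[4] = uwuvw$vuvw
  rot[5] = wuvw$vuvwu
  rot[6] = uvw$vuvwuw
  rot[7] = vw$vuvwuwu
  rot[8] = w$vuvwuwuv
  rot[9] = $vuvwuwuvw
Sorted (with $ < everything):
  sorted[0] = $vuvwuwuvw
  sorted[1] = uvw$vuvwuw
  sorted[2] = uvwuwuvw$v
  sorted[3] = uwuvw$vuvw
  sorted[4] = vuvwuwuvw$
  sorted[5] = vw$vuvwuwu
  sorted[6] = vwuwuvw$vu
  sorted[7] = w$vuvwuwuv
  sorted[8] = wuvw$vuvwu
  sorted[9] = wuwuvw$vuv
sorted[2] = uvwuwuvw$v

Answer: uvwuwuvw$v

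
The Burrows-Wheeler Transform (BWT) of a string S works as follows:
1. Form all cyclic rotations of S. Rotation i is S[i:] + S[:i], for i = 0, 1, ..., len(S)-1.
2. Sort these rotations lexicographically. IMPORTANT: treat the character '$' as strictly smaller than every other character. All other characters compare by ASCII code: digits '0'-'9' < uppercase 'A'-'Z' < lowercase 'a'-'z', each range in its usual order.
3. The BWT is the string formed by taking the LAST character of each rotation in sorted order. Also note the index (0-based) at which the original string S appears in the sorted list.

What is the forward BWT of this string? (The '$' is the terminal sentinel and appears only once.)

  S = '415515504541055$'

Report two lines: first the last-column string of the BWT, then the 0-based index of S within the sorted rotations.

Answer: 5514545$05554011
7

Derivation:
All 16 rotations (rotation i = S[i:]+S[:i]):
  rot[0] = 415515504541055$
  rot[1] = 15515504541055$4
  rot[2] = 5515504541055$41
  rot[3] = 515504541055$415
  rot[4] = 15504541055$4155
  rot[5] = 5504541055$41551
  rot[6] = 504541055$415515
  rot[7] = 04541055$4155155
  rot[8] = 4541055$41551550
  rot[9] = 541055$415515504
  rot[10] = 41055$4155155045
  rot[11] = 1055$41551550454
  rot[12] = 055$415515504541
  rot[13] = 55$4155155045410
  rot[14] = 5$41551550454105
  rot[15] = $415515504541055
Sorted (with $ < everything):
  sorted[0] = $415515504541055  (last char: '5')
  sorted[1] = 04541055$4155155  (last char: '5')
  sorted[2] = 055$415515504541  (last char: '1')
  sorted[3] = 1055$41551550454  (last char: '4')
  sorted[4] = 15504541055$4155  (last char: '5')
  sorted[5] = 15515504541055$4  (last char: '4')
  sorted[6] = 41055$4155155045  (last char: '5')
  sorted[7] = 415515504541055$  (last char: '$')
  sorted[8] = 4541055$41551550  (last char: '0')
  sorted[9] = 5$41551550454105  (last char: '5')
  sorted[10] = 504541055$415515  (last char: '5')
  sorted[11] = 515504541055$415  (last char: '5')
  sorted[12] = 541055$415515504  (last char: '4')
  sorted[13] = 55$4155155045410  (last char: '0')
  sorted[14] = 5504541055$41551  (last char: '1')
  sorted[15] = 5515504541055$41  (last char: '1')
Last column: 5514545$05554011
Original string S is at sorted index 7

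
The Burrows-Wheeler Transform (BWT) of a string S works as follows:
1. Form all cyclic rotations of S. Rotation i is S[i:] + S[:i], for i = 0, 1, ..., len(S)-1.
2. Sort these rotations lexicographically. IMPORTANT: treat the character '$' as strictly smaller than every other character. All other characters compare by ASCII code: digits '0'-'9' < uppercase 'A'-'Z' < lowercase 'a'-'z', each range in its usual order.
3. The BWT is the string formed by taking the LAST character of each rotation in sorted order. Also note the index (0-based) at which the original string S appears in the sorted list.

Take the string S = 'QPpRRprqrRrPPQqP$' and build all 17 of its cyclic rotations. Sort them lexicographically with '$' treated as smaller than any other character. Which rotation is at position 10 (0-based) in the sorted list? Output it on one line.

Answer: pRRprqrRrPPQqP$QP

Derivation:
All 17 rotations (rotation i = S[i:]+S[:i]):
  rot[0] = QPpRRprqrRrPPQqP$
  rot[1] = PpRRprqrRrPPQqP$Q
  rot[2] = pRRprqrRrPPQqP$QP
  rot[3] = RRprqrRrPPQqP$QPp
  rot[4] = RprqrRrPPQqP$QPpR
  rot[5] = prqrRrPPQqP$QPpRR
  rot[6] = rqrRrPPQqP$QPpRRp
  rot[7] = qrRrPPQqP$QPpRRpr
  rot[8] = rRrPPQqP$QPpRRprq
  rot[9] = RrPPQqP$QPpRRprqr
  rot[10] = rPPQqP$QPpRRprqrR
  rot[11] = PPQqP$QPpRRprqrRr
  rot[12] = PQqP$QPpRRprqrRrP
  rot[13] = QqP$QPpRRprqrRrPP
  rot[14] = qP$QPpRRprqrRrPPQ
  rot[15] = P$QPpRRprqrRrPPQq
  rot[16] = $QPpRRprqrRrPPQqP
Sorted (with $ < everything):
  sorted[0] = $QPpRRprqrRrPPQqP
  sorted[1] = P$QPpRRprqrRrPPQq
  sorted[2] = PPQqP$QPpRRprqrRr
  sorted[3] = PQqP$QPpRRprqrRrP
  sorted[4] = PpRRprqrRrPPQqP$Q
  sorted[5] = QPpRRprqrRrPPQqP$
  sorted[6] = QqP$QPpRRprqrRrPP
  sorted[7] = RRprqrRrPPQqP$QPp
  sorted[8] = RprqrRrPPQqP$QPpR
  sorted[9] = RrPPQqP$QPpRRprqr
  sorted[10] = pRRprqrRrPPQqP$QP
  sorted[11] = prqrRrPPQqP$QPpRR
  sorted[12] = qP$QPpRRprqrRrPPQ
  sorted[13] = qrRrPPQqP$QPpRRpr
  sorted[14] = rPPQqP$QPpRRprqrR
  sorted[15] = rRrPPQqP$QPpRRprq
  sorted[16] = rqrRrPPQqP$QPpRRp
sorted[10] = pRRprqrRrPPQqP$QP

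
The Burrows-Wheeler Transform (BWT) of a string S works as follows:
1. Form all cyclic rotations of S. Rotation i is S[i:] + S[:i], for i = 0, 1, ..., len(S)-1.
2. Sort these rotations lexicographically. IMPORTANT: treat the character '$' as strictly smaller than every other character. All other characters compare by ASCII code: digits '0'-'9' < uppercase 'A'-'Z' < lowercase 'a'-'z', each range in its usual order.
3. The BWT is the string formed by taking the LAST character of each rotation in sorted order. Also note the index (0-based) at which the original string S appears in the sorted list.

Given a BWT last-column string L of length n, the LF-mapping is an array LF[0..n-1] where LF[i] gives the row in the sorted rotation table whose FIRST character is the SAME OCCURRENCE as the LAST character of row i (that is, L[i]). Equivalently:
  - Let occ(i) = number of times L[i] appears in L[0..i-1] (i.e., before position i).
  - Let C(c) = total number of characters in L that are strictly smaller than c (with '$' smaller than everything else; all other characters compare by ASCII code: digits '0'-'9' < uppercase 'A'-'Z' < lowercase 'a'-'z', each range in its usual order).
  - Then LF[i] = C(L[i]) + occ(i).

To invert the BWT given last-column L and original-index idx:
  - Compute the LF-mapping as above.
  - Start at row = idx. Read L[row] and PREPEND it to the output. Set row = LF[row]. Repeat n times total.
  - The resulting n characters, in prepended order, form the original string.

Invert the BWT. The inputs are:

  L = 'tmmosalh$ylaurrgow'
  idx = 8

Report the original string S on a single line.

LF mapping: 14 7 8 9 13 1 5 4 0 17 6 2 15 11 12 3 10 16
Walk LF starting at row 8, prepending L[row]:
  step 1: row=8, L[8]='$', prepend. Next row=LF[8]=0
  step 2: row=0, L[0]='t', prepend. Next row=LF[0]=14
  step 3: row=14, L[14]='r', prepend. Next row=LF[14]=12
  step 4: row=12, L[12]='u', prepend. Next row=LF[12]=15
  step 5: row=15, L[15]='g', prepend. Next row=LF[15]=3
  step 6: row=3, L[3]='o', prepend. Next row=LF[3]=9
  step 7: row=9, L[9]='y', prepend. Next row=LF[9]=17
  step 8: row=17, L[17]='w', prepend. Next row=LF[17]=16
  step 9: row=16, L[16]='o', prepend. Next row=LF[16]=10
  step 10: row=10, L[10]='l', prepend. Next row=LF[10]=6
  step 11: row=6, L[6]='l', prepend. Next row=LF[6]=5
  step 12: row=5, L[5]='a', prepend. Next row=LF[5]=1
  step 13: row=1, L[1]='m', prepend. Next row=LF[1]=7
  step 14: row=7, L[7]='h', prepend. Next row=LF[7]=4
  step 15: row=4, L[4]='s', prepend. Next row=LF[4]=13
  step 16: row=13, L[13]='r', prepend. Next row=LF[13]=11
  step 17: row=11, L[11]='a', prepend. Next row=LF[11]=2
  step 18: row=2, L[2]='m', prepend. Next row=LF[2]=8
Reversed output: marshmallowyogurt$

Answer: marshmallowyogurt$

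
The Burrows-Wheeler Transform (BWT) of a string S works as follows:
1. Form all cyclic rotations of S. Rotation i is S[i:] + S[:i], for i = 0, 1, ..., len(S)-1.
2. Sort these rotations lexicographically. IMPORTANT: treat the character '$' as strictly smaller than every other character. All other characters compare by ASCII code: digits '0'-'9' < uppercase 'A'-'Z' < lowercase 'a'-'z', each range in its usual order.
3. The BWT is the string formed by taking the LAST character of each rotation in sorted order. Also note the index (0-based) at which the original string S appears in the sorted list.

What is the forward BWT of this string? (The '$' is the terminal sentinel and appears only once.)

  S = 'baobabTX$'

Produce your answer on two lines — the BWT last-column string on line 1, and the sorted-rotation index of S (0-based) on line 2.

All 9 rotations (rotation i = S[i:]+S[:i]):
  rot[0] = baobabTX$
  rot[1] = aobabTX$b
  rot[2] = obabTX$ba
  rot[3] = babTX$bao
  rot[4] = abTX$baob
  rot[5] = bTX$baoba
  rot[6] = TX$baobab
  rot[7] = X$baobabT
  rot[8] = $baobabTX
Sorted (with $ < everything):
  sorted[0] = $baobabTX  (last char: 'X')
  sorted[1] = TX$baobab  (last char: 'b')
  sorted[2] = X$baobabT  (last char: 'T')
  sorted[3] = abTX$baob  (last char: 'b')
  sorted[4] = aobabTX$b  (last char: 'b')
  sorted[5] = bTX$baoba  (last char: 'a')
  sorted[6] = babTX$bao  (last char: 'o')
  sorted[7] = baobabTX$  (last char: '$')
  sorted[8] = obabTX$ba  (last char: 'a')
Last column: XbTbbao$a
Original string S is at sorted index 7

Answer: XbTbbao$a
7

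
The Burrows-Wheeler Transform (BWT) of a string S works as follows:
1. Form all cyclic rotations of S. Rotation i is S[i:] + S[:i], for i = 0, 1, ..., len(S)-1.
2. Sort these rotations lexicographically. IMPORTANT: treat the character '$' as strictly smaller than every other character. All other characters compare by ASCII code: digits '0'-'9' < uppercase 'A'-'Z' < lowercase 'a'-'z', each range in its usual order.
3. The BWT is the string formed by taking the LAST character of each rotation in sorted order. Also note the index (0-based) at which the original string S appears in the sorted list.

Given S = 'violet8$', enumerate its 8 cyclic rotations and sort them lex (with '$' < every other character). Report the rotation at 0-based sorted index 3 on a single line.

Answer: iolet8$v

Derivation:
All 8 rotations (rotation i = S[i:]+S[:i]):
  rot[0] = violet8$
  rot[1] = iolet8$v
  rot[2] = olet8$vi
  rot[3] = let8$vio
  rot[4] = et8$viol
  rot[5] = t8$viole
  rot[6] = 8$violet
  rot[7] = $violet8
Sorted (with $ < everything):
  sorted[0] = $violet8
  sorted[1] = 8$violet
  sorted[2] = et8$viol
  sorted[3] = iolet8$v
  sorted[4] = let8$vio
  sorted[5] = olet8$vi
  sorted[6] = t8$viole
  sorted[7] = violet8$
sorted[3] = iolet8$v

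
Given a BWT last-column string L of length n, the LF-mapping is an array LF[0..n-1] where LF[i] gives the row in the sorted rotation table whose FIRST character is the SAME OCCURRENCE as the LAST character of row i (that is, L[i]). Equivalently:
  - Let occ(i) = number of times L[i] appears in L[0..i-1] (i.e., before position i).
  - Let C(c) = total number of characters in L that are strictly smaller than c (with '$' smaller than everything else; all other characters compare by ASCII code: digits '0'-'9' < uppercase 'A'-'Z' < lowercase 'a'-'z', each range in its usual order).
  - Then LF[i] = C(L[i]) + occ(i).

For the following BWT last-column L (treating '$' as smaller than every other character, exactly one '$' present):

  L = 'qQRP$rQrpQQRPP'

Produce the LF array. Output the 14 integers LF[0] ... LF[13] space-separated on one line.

Answer: 11 4 8 1 0 12 5 13 10 6 7 9 2 3

Derivation:
Char counts: '$':1, 'P':3, 'Q':4, 'R':2, 'p':1, 'q':1, 'r':2
C (first-col start): C('$')=0, C('P')=1, C('Q')=4, C('R')=8, C('p')=10, C('q')=11, C('r')=12
L[0]='q': occ=0, LF[0]=C('q')+0=11+0=11
L[1]='Q': occ=0, LF[1]=C('Q')+0=4+0=4
L[2]='R': occ=0, LF[2]=C('R')+0=8+0=8
L[3]='P': occ=0, LF[3]=C('P')+0=1+0=1
L[4]='$': occ=0, LF[4]=C('$')+0=0+0=0
L[5]='r': occ=0, LF[5]=C('r')+0=12+0=12
L[6]='Q': occ=1, LF[6]=C('Q')+1=4+1=5
L[7]='r': occ=1, LF[7]=C('r')+1=12+1=13
L[8]='p': occ=0, LF[8]=C('p')+0=10+0=10
L[9]='Q': occ=2, LF[9]=C('Q')+2=4+2=6
L[10]='Q': occ=3, LF[10]=C('Q')+3=4+3=7
L[11]='R': occ=1, LF[11]=C('R')+1=8+1=9
L[12]='P': occ=1, LF[12]=C('P')+1=1+1=2
L[13]='P': occ=2, LF[13]=C('P')+2=1+2=3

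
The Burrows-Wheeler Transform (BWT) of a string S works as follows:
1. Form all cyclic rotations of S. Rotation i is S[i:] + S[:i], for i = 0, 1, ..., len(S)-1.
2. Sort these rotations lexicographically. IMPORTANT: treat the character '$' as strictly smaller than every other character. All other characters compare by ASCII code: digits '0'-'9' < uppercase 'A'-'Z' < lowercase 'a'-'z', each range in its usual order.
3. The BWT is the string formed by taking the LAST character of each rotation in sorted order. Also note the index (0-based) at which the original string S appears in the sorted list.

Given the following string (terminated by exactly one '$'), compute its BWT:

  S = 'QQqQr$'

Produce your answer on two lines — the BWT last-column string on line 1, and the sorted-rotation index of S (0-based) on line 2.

Answer: r$QqQQ
1

Derivation:
All 6 rotations (rotation i = S[i:]+S[:i]):
  rot[0] = QQqQr$
  rot[1] = QqQr$Q
  rot[2] = qQr$QQ
  rot[3] = Qr$QQq
  rot[4] = r$QQqQ
  rot[5] = $QQqQr
Sorted (with $ < everything):
  sorted[0] = $QQqQr  (last char: 'r')
  sorted[1] = QQqQr$  (last char: '$')
  sorted[2] = QqQr$Q  (last char: 'Q')
  sorted[3] = Qr$QQq  (last char: 'q')
  sorted[4] = qQr$QQ  (last char: 'Q')
  sorted[5] = r$QQqQ  (last char: 'Q')
Last column: r$QqQQ
Original string S is at sorted index 1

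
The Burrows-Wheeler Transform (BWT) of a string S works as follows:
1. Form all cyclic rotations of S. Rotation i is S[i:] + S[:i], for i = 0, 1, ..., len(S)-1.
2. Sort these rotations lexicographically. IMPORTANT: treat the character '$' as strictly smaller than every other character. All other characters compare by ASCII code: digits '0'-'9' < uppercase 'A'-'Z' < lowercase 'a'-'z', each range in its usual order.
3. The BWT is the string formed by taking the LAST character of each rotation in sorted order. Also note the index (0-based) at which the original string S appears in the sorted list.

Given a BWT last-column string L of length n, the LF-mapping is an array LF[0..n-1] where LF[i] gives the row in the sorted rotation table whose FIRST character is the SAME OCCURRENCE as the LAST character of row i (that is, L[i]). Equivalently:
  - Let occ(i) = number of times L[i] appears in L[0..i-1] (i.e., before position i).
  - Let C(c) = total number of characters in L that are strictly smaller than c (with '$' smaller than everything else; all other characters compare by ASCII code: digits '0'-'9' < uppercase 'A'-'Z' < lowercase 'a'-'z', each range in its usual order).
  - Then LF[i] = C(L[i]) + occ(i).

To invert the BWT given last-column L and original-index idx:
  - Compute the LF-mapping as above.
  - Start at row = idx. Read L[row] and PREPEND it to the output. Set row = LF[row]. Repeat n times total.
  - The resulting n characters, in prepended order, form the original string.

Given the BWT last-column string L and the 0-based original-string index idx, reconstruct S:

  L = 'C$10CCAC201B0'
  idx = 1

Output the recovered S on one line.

LF mapping: 9 0 4 1 10 11 7 12 6 2 5 8 3
Walk LF starting at row 1, prepending L[row]:
  step 1: row=1, L[1]='$', prepend. Next row=LF[1]=0
  step 2: row=0, L[0]='C', prepend. Next row=LF[0]=9
  step 3: row=9, L[9]='0', prepend. Next row=LF[9]=2
  step 4: row=2, L[2]='1', prepend. Next row=LF[2]=4
  step 5: row=4, L[4]='C', prepend. Next row=LF[4]=10
  step 6: row=10, L[10]='1', prepend. Next row=LF[10]=5
  step 7: row=5, L[5]='C', prepend. Next row=LF[5]=11
  step 8: row=11, L[11]='B', prepend. Next row=LF[11]=8
  step 9: row=8, L[8]='2', prepend. Next row=LF[8]=6
  step 10: row=6, L[6]='A', prepend. Next row=LF[6]=7
  step 11: row=7, L[7]='C', prepend. Next row=LF[7]=12
  step 12: row=12, L[12]='0', prepend. Next row=LF[12]=3
  step 13: row=3, L[3]='0', prepend. Next row=LF[3]=1
Reversed output: 00CA2BC1C10C$

Answer: 00CA2BC1C10C$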